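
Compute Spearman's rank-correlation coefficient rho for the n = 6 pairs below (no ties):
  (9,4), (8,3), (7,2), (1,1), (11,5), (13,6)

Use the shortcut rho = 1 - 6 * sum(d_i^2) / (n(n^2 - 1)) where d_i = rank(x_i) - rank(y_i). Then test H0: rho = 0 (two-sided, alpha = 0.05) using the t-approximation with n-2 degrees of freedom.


Step 1: Rank x and y separately (midranks; no ties here).
rank(x): 9->4, 8->3, 7->2, 1->1, 11->5, 13->6
rank(y): 4->4, 3->3, 2->2, 1->1, 5->5, 6->6
Step 2: d_i = R_x(i) - R_y(i); compute d_i^2.
  (4-4)^2=0, (3-3)^2=0, (2-2)^2=0, (1-1)^2=0, (5-5)^2=0, (6-6)^2=0
sum(d^2) = 0.
Step 3: rho = 1 - 6*0 / (6*(6^2 - 1)) = 1 - 0/210 = 1.000000.
Step 5: Two-sided p-value from the t-distribution with 4 df = 0.000000.
Step 6: alpha = 0.05. reject H0.

rho = 1.0000, p = 0.000000, reject H0 at alpha = 0.05.


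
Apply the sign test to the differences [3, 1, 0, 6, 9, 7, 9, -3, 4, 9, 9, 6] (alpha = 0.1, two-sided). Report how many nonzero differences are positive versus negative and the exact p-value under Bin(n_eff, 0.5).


Step 1: Discard zero differences. Original n = 12; n_eff = number of nonzero differences = 11.
Nonzero differences (with sign): +3, +1, +6, +9, +7, +9, -3, +4, +9, +9, +6
Step 2: Count signs: positive = 10, negative = 1.
Step 3: Under H0: P(positive) = 0.5, so the number of positives S ~ Bin(11, 0.5).
Step 4: Two-sided exact p-value = sum of Bin(11,0.5) probabilities at or below the observed probability = 0.011719.
Step 5: alpha = 0.1. reject H0.

n_eff = 11, pos = 10, neg = 1, p = 0.011719, reject H0.


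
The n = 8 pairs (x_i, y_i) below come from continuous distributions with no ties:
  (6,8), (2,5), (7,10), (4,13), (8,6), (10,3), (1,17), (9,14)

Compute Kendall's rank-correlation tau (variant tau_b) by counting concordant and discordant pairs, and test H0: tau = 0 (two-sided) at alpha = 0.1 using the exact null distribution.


Step 1: Enumerate the 28 unordered pairs (i,j) with i<j and classify each by sign(x_j-x_i) * sign(y_j-y_i).
  (1,2):dx=-4,dy=-3->C; (1,3):dx=+1,dy=+2->C; (1,4):dx=-2,dy=+5->D; (1,5):dx=+2,dy=-2->D
  (1,6):dx=+4,dy=-5->D; (1,7):dx=-5,dy=+9->D; (1,8):dx=+3,dy=+6->C; (2,3):dx=+5,dy=+5->C
  (2,4):dx=+2,dy=+8->C; (2,5):dx=+6,dy=+1->C; (2,6):dx=+8,dy=-2->D; (2,7):dx=-1,dy=+12->D
  (2,8):dx=+7,dy=+9->C; (3,4):dx=-3,dy=+3->D; (3,5):dx=+1,dy=-4->D; (3,6):dx=+3,dy=-7->D
  (3,7):dx=-6,dy=+7->D; (3,8):dx=+2,dy=+4->C; (4,5):dx=+4,dy=-7->D; (4,6):dx=+6,dy=-10->D
  (4,7):dx=-3,dy=+4->D; (4,8):dx=+5,dy=+1->C; (5,6):dx=+2,dy=-3->D; (5,7):dx=-7,dy=+11->D
  (5,8):dx=+1,dy=+8->C; (6,7):dx=-9,dy=+14->D; (6,8):dx=-1,dy=+11->D; (7,8):dx=+8,dy=-3->D
Step 2: C = 10, D = 18, total pairs = 28.
Step 3: tau = (C - D)/(n(n-1)/2) = (10 - 18)/28 = -0.285714.
Step 4: Exact two-sided p-value (enumerate n! = 40320 permutations of y under H0): p = 0.398760.
Step 5: alpha = 0.1. fail to reject H0.

tau_b = -0.2857 (C=10, D=18), p = 0.398760, fail to reject H0.


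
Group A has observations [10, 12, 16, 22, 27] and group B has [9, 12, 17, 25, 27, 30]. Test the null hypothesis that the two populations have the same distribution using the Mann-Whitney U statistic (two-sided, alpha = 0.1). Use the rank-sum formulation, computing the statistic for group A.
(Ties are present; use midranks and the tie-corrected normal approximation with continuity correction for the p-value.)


Step 1: Combine and sort all 11 observations; assign midranks.
sorted (value, group): (9,Y), (10,X), (12,X), (12,Y), (16,X), (17,Y), (22,X), (25,Y), (27,X), (27,Y), (30,Y)
ranks: 9->1, 10->2, 12->3.5, 12->3.5, 16->5, 17->6, 22->7, 25->8, 27->9.5, 27->9.5, 30->11
Step 2: Rank sum for X: R1 = 2 + 3.5 + 5 + 7 + 9.5 = 27.
Step 3: U_X = R1 - n1(n1+1)/2 = 27 - 5*6/2 = 27 - 15 = 12.
       U_Y = n1*n2 - U_X = 30 - 12 = 18.
Step 4: Ties are present, so use the tie-corrected normal approximation (with continuity correction) for the p-value.
Step 5: p-value = 0.646576; compare to alpha = 0.1. fail to reject H0.

U_X = 12, p = 0.646576, fail to reject H0 at alpha = 0.1.


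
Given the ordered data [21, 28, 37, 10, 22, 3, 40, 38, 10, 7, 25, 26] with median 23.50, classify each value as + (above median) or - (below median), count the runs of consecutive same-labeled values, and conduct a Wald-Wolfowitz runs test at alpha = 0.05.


Step 1: Compute median = 23.50; label A = above, B = below.
Labels in order: BAABBBAABBAA  (n_A = 6, n_B = 6)
Step 2: Count runs R = 6.
Step 3: Under H0 (random ordering), E[R] = 2*n_A*n_B/(n_A+n_B) + 1 = 2*6*6/12 + 1 = 7.0000.
        Var[R] = 2*n_A*n_B*(2*n_A*n_B - n_A - n_B) / ((n_A+n_B)^2 * (n_A+n_B-1)) = 4320/1584 = 2.7273.
        SD[R] = 1.6514.
Step 4: Continuity-corrected z = (R + 0.5 - E[R]) / SD[R] = (6 + 0.5 - 7.0000) / 1.6514 = -0.3028.
Step 5: Two-sided p-value via normal approximation = 2*(1 - Phi(|z|)) = 0.762069.
Step 6: alpha = 0.05. fail to reject H0.

R = 6, z = -0.3028, p = 0.762069, fail to reject H0.


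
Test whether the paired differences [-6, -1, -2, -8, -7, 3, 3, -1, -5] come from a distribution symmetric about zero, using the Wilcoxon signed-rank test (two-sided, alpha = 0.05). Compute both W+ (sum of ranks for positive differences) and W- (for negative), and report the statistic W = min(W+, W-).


Step 1: Drop any zero differences (none here) and take |d_i|.
|d| = [6, 1, 2, 8, 7, 3, 3, 1, 5]
Step 2: Midrank |d_i| (ties get averaged ranks).
ranks: |6|->7, |1|->1.5, |2|->3, |8|->9, |7|->8, |3|->4.5, |3|->4.5, |1|->1.5, |5|->6
Step 3: Attach original signs; sum ranks with positive sign and with negative sign.
W+ = 4.5 + 4.5 = 9
W- = 7 + 1.5 + 3 + 9 + 8 + 1.5 + 6 = 36
(Check: W+ + W- = 45 should equal n(n+1)/2 = 45.)
Step 4: Test statistic W = min(W+, W-) = 9.
Step 5: Ties in |d|, so use the tie-corrected normal approximation.
        E[W] = n(n+1)/4 = 9*10/4 = 22.5.
        Tie groups: |d|=1 (t=2), |d|=3 (t=2); sum(t^3 - t) = 12.
        Var[W] = n(n+1)(2n+1)/24 - sum(t^3-t)/48 = 1710/24 - 12/48 = 71.
        z = (W - E[W]) / sqrt(Var[W]) = (9 - 22.5) / 8.4261 = -1.6022.
        Two-sided p = 2*Phi(z) = 0.109121.
Step 6: alpha = 0.05. fail to reject H0.

W+ = 9, W- = 36, W = min = 9, p = 0.109121, fail to reject H0.


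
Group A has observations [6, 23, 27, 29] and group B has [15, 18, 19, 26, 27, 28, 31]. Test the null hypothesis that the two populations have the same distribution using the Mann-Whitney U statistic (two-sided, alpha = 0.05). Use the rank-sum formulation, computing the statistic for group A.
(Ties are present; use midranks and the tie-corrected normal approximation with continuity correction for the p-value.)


Step 1: Combine and sort all 11 observations; assign midranks.
sorted (value, group): (6,X), (15,Y), (18,Y), (19,Y), (23,X), (26,Y), (27,X), (27,Y), (28,Y), (29,X), (31,Y)
ranks: 6->1, 15->2, 18->3, 19->4, 23->5, 26->6, 27->7.5, 27->7.5, 28->9, 29->10, 31->11
Step 2: Rank sum for X: R1 = 1 + 5 + 7.5 + 10 = 23.5.
Step 3: U_X = R1 - n1(n1+1)/2 = 23.5 - 4*5/2 = 23.5 - 10 = 13.5.
       U_Y = n1*n2 - U_X = 28 - 13.5 = 14.5.
Step 4: Ties are present, so use the tie-corrected normal approximation (with continuity correction) for the p-value.
Step 5: p-value = 1.000000; compare to alpha = 0.05. fail to reject H0.

U_X = 13.5, p = 1.000000, fail to reject H0 at alpha = 0.05.


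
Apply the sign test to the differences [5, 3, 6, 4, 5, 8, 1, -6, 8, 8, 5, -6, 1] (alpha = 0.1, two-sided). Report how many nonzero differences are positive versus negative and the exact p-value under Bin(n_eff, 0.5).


Step 1: Discard zero differences. Original n = 13; n_eff = number of nonzero differences = 13.
Nonzero differences (with sign): +5, +3, +6, +4, +5, +8, +1, -6, +8, +8, +5, -6, +1
Step 2: Count signs: positive = 11, negative = 2.
Step 3: Under H0: P(positive) = 0.5, so the number of positives S ~ Bin(13, 0.5).
Step 4: Two-sided exact p-value = sum of Bin(13,0.5) probabilities at or below the observed probability = 0.022461.
Step 5: alpha = 0.1. reject H0.

n_eff = 13, pos = 11, neg = 2, p = 0.022461, reject H0.


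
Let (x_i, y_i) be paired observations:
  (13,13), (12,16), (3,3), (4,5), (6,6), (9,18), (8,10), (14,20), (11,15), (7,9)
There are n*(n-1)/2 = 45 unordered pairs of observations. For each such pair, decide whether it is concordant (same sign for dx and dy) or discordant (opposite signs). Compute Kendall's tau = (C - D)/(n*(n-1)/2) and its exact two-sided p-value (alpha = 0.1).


Step 1: Enumerate the 45 unordered pairs (i,j) with i<j and classify each by sign(x_j-x_i) * sign(y_j-y_i).
  (1,2):dx=-1,dy=+3->D; (1,3):dx=-10,dy=-10->C; (1,4):dx=-9,dy=-8->C; (1,5):dx=-7,dy=-7->C
  (1,6):dx=-4,dy=+5->D; (1,7):dx=-5,dy=-3->C; (1,8):dx=+1,dy=+7->C; (1,9):dx=-2,dy=+2->D
  (1,10):dx=-6,dy=-4->C; (2,3):dx=-9,dy=-13->C; (2,4):dx=-8,dy=-11->C; (2,5):dx=-6,dy=-10->C
  (2,6):dx=-3,dy=+2->D; (2,7):dx=-4,dy=-6->C; (2,8):dx=+2,dy=+4->C; (2,9):dx=-1,dy=-1->C
  (2,10):dx=-5,dy=-7->C; (3,4):dx=+1,dy=+2->C; (3,5):dx=+3,dy=+3->C; (3,6):dx=+6,dy=+15->C
  (3,7):dx=+5,dy=+7->C; (3,8):dx=+11,dy=+17->C; (3,9):dx=+8,dy=+12->C; (3,10):dx=+4,dy=+6->C
  (4,5):dx=+2,dy=+1->C; (4,6):dx=+5,dy=+13->C; (4,7):dx=+4,dy=+5->C; (4,8):dx=+10,dy=+15->C
  (4,9):dx=+7,dy=+10->C; (4,10):dx=+3,dy=+4->C; (5,6):dx=+3,dy=+12->C; (5,7):dx=+2,dy=+4->C
  (5,8):dx=+8,dy=+14->C; (5,9):dx=+5,dy=+9->C; (5,10):dx=+1,dy=+3->C; (6,7):dx=-1,dy=-8->C
  (6,8):dx=+5,dy=+2->C; (6,9):dx=+2,dy=-3->D; (6,10):dx=-2,dy=-9->C; (7,8):dx=+6,dy=+10->C
  (7,9):dx=+3,dy=+5->C; (7,10):dx=-1,dy=-1->C; (8,9):dx=-3,dy=-5->C; (8,10):dx=-7,dy=-11->C
  (9,10):dx=-4,dy=-6->C
Step 2: C = 40, D = 5, total pairs = 45.
Step 3: tau = (C - D)/(n(n-1)/2) = (40 - 5)/45 = 0.777778.
Step 4: Exact two-sided p-value (enumerate n! = 3628800 permutations of y under H0): p = 0.000946.
Step 5: alpha = 0.1. reject H0.

tau_b = 0.7778 (C=40, D=5), p = 0.000946, reject H0.


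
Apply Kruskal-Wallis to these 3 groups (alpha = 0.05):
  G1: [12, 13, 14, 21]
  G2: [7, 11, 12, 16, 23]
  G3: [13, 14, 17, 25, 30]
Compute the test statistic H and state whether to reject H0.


Step 1: Combine all N = 14 observations and assign midranks.
sorted (value, group, rank): (7,G2,1), (11,G2,2), (12,G1,3.5), (12,G2,3.5), (13,G1,5.5), (13,G3,5.5), (14,G1,7.5), (14,G3,7.5), (16,G2,9), (17,G3,10), (21,G1,11), (23,G2,12), (25,G3,13), (30,G3,14)
Step 2: Sum ranks within each group.
R_1 = 27.5 (n_1 = 4)
R_2 = 27.5 (n_2 = 5)
R_3 = 50 (n_3 = 5)
Step 3: H = 12/(N(N+1)) * sum(R_i^2/n_i) - 3(N+1)
     = 12/(14*15) * (27.5^2/4 + 27.5^2/5 + 50^2/5) - 3*15
     = 0.057143 * 840.312 - 45
     = 3.017857.
Step 4: Ties present; correction factor C = 1 - 18/(14^3 - 14) = 0.993407. Corrected H = 3.017857 / 0.993407 = 3.037887.
Step 5: Under H0, H ~ chi^2(2); p-value = 0.218943.
Step 6: alpha = 0.05. fail to reject H0.

H = 3.0379, df = 2, p = 0.218943, fail to reject H0.


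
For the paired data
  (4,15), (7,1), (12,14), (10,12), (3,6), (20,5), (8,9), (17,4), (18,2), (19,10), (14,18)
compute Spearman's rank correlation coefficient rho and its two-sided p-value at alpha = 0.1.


Step 1: Rank x and y separately (midranks; no ties here).
rank(x): 4->2, 7->3, 12->6, 10->5, 3->1, 20->11, 8->4, 17->8, 18->9, 19->10, 14->7
rank(y): 15->10, 1->1, 14->9, 12->8, 6->5, 5->4, 9->6, 4->3, 2->2, 10->7, 18->11
Step 2: d_i = R_x(i) - R_y(i); compute d_i^2.
  (2-10)^2=64, (3-1)^2=4, (6-9)^2=9, (5-8)^2=9, (1-5)^2=16, (11-4)^2=49, (4-6)^2=4, (8-3)^2=25, (9-2)^2=49, (10-7)^2=9, (7-11)^2=16
sum(d^2) = 254.
Step 3: rho = 1 - 6*254 / (11*(11^2 - 1)) = 1 - 1524/1320 = -0.154545.
Step 4: Under H0, t = rho * sqrt((n-2)/(1-rho^2)) = -0.4693 ~ t(9).
Step 5: Two-sided p-value from the t-distribution with 9 df = 0.650034.
Step 6: alpha = 0.1. fail to reject H0.

rho = -0.1545, p = 0.650034, fail to reject H0 at alpha = 0.1.


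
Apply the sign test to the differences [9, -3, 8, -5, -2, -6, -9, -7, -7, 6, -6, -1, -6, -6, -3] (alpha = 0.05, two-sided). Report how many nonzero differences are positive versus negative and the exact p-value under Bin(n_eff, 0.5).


Step 1: Discard zero differences. Original n = 15; n_eff = number of nonzero differences = 15.
Nonzero differences (with sign): +9, -3, +8, -5, -2, -6, -9, -7, -7, +6, -6, -1, -6, -6, -3
Step 2: Count signs: positive = 3, negative = 12.
Step 3: Under H0: P(positive) = 0.5, so the number of positives S ~ Bin(15, 0.5).
Step 4: Two-sided exact p-value = sum of Bin(15,0.5) probabilities at or below the observed probability = 0.035156.
Step 5: alpha = 0.05. reject H0.

n_eff = 15, pos = 3, neg = 12, p = 0.035156, reject H0.


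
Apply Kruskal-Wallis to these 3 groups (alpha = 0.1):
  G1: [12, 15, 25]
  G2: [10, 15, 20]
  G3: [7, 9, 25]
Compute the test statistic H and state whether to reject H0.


Step 1: Combine all N = 9 observations and assign midranks.
sorted (value, group, rank): (7,G3,1), (9,G3,2), (10,G2,3), (12,G1,4), (15,G1,5.5), (15,G2,5.5), (20,G2,7), (25,G1,8.5), (25,G3,8.5)
Step 2: Sum ranks within each group.
R_1 = 18 (n_1 = 3)
R_2 = 15.5 (n_2 = 3)
R_3 = 11.5 (n_3 = 3)
Step 3: H = 12/(N(N+1)) * sum(R_i^2/n_i) - 3(N+1)
     = 12/(9*10) * (18^2/3 + 15.5^2/3 + 11.5^2/3) - 3*10
     = 0.133333 * 232.167 - 30
     = 0.955556.
Step 4: Ties present; correction factor C = 1 - 12/(9^3 - 9) = 0.983333. Corrected H = 0.955556 / 0.983333 = 0.971751.
Step 5: Under H0, H ~ chi^2(2); p-value = 0.615158.
Step 6: alpha = 0.1. fail to reject H0.

H = 0.9718, df = 2, p = 0.615158, fail to reject H0.


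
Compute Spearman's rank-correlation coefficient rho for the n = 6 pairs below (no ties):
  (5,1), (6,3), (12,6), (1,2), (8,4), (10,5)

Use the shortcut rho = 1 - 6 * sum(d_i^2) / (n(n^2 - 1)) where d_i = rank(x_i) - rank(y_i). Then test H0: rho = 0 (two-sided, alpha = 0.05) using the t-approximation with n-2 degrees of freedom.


Step 1: Rank x and y separately (midranks; no ties here).
rank(x): 5->2, 6->3, 12->6, 1->1, 8->4, 10->5
rank(y): 1->1, 3->3, 6->6, 2->2, 4->4, 5->5
Step 2: d_i = R_x(i) - R_y(i); compute d_i^2.
  (2-1)^2=1, (3-3)^2=0, (6-6)^2=0, (1-2)^2=1, (4-4)^2=0, (5-5)^2=0
sum(d^2) = 2.
Step 3: rho = 1 - 6*2 / (6*(6^2 - 1)) = 1 - 12/210 = 0.942857.
Step 4: Under H0, t = rho * sqrt((n-2)/(1-rho^2)) = 5.6595 ~ t(4).
Step 5: Two-sided p-value from the t-distribution with 4 df = 0.004805.
Step 6: alpha = 0.05. reject H0.

rho = 0.9429, p = 0.004805, reject H0 at alpha = 0.05.


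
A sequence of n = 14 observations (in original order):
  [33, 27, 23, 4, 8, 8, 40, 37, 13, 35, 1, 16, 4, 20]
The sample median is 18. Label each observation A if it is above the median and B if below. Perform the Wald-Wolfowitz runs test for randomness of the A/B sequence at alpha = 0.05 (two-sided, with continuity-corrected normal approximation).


Step 1: Compute median = 18; label A = above, B = below.
Labels in order: AAABBBAABABBBA  (n_A = 7, n_B = 7)
Step 2: Count runs R = 7.
Step 3: Under H0 (random ordering), E[R] = 2*n_A*n_B/(n_A+n_B) + 1 = 2*7*7/14 + 1 = 8.0000.
        Var[R] = 2*n_A*n_B*(2*n_A*n_B - n_A - n_B) / ((n_A+n_B)^2 * (n_A+n_B-1)) = 8232/2548 = 3.2308.
        SD[R] = 1.7974.
Step 4: Continuity-corrected z = (R + 0.5 - E[R]) / SD[R] = (7 + 0.5 - 8.0000) / 1.7974 = -0.2782.
Step 5: Two-sided p-value via normal approximation = 2*(1 - Phi(|z|)) = 0.780879.
Step 6: alpha = 0.05. fail to reject H0.

R = 7, z = -0.2782, p = 0.780879, fail to reject H0.


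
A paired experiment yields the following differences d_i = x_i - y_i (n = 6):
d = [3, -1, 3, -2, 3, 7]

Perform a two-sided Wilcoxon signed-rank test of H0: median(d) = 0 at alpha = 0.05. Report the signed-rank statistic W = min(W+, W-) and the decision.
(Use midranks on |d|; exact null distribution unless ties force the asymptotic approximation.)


Step 1: Drop any zero differences (none here) and take |d_i|.
|d| = [3, 1, 3, 2, 3, 7]
Step 2: Midrank |d_i| (ties get averaged ranks).
ranks: |3|->4, |1|->1, |3|->4, |2|->2, |3|->4, |7|->6
Step 3: Attach original signs; sum ranks with positive sign and with negative sign.
W+ = 4 + 4 + 4 + 6 = 18
W- = 1 + 2 = 3
(Check: W+ + W- = 21 should equal n(n+1)/2 = 21.)
Step 4: Test statistic W = min(W+, W-) = 3.
Step 5: Ties in |d|, so use the tie-corrected normal approximation.
        E[W] = n(n+1)/4 = 6*7/4 = 10.5.
        Tie groups: |d|=3 (t=3); sum(t^3 - t) = 24.
        Var[W] = n(n+1)(2n+1)/24 - sum(t^3-t)/48 = 546/24 - 24/48 = 22.25.
        z = (W - E[W]) / sqrt(Var[W]) = (3 - 10.5) / 4.7170 = -1.5900.
        Two-sided p = 2*Phi(z) = 0.111836.
Step 6: alpha = 0.05. fail to reject H0.

W+ = 18, W- = 3, W = min = 3, p = 0.111836, fail to reject H0.


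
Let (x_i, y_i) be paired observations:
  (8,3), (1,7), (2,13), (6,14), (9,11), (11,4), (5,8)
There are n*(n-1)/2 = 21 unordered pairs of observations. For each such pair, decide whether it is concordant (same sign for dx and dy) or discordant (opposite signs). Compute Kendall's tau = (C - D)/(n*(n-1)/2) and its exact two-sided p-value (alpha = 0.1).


Step 1: Enumerate the 21 unordered pairs (i,j) with i<j and classify each by sign(x_j-x_i) * sign(y_j-y_i).
  (1,2):dx=-7,dy=+4->D; (1,3):dx=-6,dy=+10->D; (1,4):dx=-2,dy=+11->D; (1,5):dx=+1,dy=+8->C
  (1,6):dx=+3,dy=+1->C; (1,7):dx=-3,dy=+5->D; (2,3):dx=+1,dy=+6->C; (2,4):dx=+5,dy=+7->C
  (2,5):dx=+8,dy=+4->C; (2,6):dx=+10,dy=-3->D; (2,7):dx=+4,dy=+1->C; (3,4):dx=+4,dy=+1->C
  (3,5):dx=+7,dy=-2->D; (3,6):dx=+9,dy=-9->D; (3,7):dx=+3,dy=-5->D; (4,5):dx=+3,dy=-3->D
  (4,6):dx=+5,dy=-10->D; (4,7):dx=-1,dy=-6->C; (5,6):dx=+2,dy=-7->D; (5,7):dx=-4,dy=-3->C
  (6,7):dx=-6,dy=+4->D
Step 2: C = 9, D = 12, total pairs = 21.
Step 3: tau = (C - D)/(n(n-1)/2) = (9 - 12)/21 = -0.142857.
Step 4: Exact two-sided p-value (enumerate n! = 5040 permutations of y under H0): p = 0.772619.
Step 5: alpha = 0.1. fail to reject H0.

tau_b = -0.1429 (C=9, D=12), p = 0.772619, fail to reject H0.


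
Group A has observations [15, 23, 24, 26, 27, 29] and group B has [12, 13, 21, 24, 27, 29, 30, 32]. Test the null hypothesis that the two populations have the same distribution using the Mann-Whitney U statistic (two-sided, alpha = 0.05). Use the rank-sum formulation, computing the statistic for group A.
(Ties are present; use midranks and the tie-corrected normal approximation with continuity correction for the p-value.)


Step 1: Combine and sort all 14 observations; assign midranks.
sorted (value, group): (12,Y), (13,Y), (15,X), (21,Y), (23,X), (24,X), (24,Y), (26,X), (27,X), (27,Y), (29,X), (29,Y), (30,Y), (32,Y)
ranks: 12->1, 13->2, 15->3, 21->4, 23->5, 24->6.5, 24->6.5, 26->8, 27->9.5, 27->9.5, 29->11.5, 29->11.5, 30->13, 32->14
Step 2: Rank sum for X: R1 = 3 + 5 + 6.5 + 8 + 9.5 + 11.5 = 43.5.
Step 3: U_X = R1 - n1(n1+1)/2 = 43.5 - 6*7/2 = 43.5 - 21 = 22.5.
       U_Y = n1*n2 - U_X = 48 - 22.5 = 25.5.
Step 4: Ties are present, so use the tie-corrected normal approximation (with continuity correction) for the p-value.
Step 5: p-value = 0.896941; compare to alpha = 0.05. fail to reject H0.

U_X = 22.5, p = 0.896941, fail to reject H0 at alpha = 0.05.


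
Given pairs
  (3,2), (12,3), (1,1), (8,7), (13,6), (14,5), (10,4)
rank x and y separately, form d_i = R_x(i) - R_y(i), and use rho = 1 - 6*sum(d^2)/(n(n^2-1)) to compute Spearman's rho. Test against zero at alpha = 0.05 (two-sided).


Step 1: Rank x and y separately (midranks; no ties here).
rank(x): 3->2, 12->5, 1->1, 8->3, 13->6, 14->7, 10->4
rank(y): 2->2, 3->3, 1->1, 7->7, 6->6, 5->5, 4->4
Step 2: d_i = R_x(i) - R_y(i); compute d_i^2.
  (2-2)^2=0, (5-3)^2=4, (1-1)^2=0, (3-7)^2=16, (6-6)^2=0, (7-5)^2=4, (4-4)^2=0
sum(d^2) = 24.
Step 3: rho = 1 - 6*24 / (7*(7^2 - 1)) = 1 - 144/336 = 0.571429.
Step 4: Under H0, t = rho * sqrt((n-2)/(1-rho^2)) = 1.5570 ~ t(5).
Step 5: Two-sided p-value from the t-distribution with 5 df = 0.180202.
Step 6: alpha = 0.05. fail to reject H0.

rho = 0.5714, p = 0.180202, fail to reject H0 at alpha = 0.05.


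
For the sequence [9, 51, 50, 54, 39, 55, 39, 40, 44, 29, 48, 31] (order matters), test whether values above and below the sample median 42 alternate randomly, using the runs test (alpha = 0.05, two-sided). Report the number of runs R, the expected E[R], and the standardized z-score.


Step 1: Compute median = 42; label A = above, B = below.
Labels in order: BAAABABBABAB  (n_A = 6, n_B = 6)
Step 2: Count runs R = 9.
Step 3: Under H0 (random ordering), E[R] = 2*n_A*n_B/(n_A+n_B) + 1 = 2*6*6/12 + 1 = 7.0000.
        Var[R] = 2*n_A*n_B*(2*n_A*n_B - n_A - n_B) / ((n_A+n_B)^2 * (n_A+n_B-1)) = 4320/1584 = 2.7273.
        SD[R] = 1.6514.
Step 4: Continuity-corrected z = (R - 0.5 - E[R]) / SD[R] = (9 - 0.5 - 7.0000) / 1.6514 = 0.9083.
Step 5: Two-sided p-value via normal approximation = 2*(1 - Phi(|z|)) = 0.363722.
Step 6: alpha = 0.05. fail to reject H0.

R = 9, z = 0.9083, p = 0.363722, fail to reject H0.


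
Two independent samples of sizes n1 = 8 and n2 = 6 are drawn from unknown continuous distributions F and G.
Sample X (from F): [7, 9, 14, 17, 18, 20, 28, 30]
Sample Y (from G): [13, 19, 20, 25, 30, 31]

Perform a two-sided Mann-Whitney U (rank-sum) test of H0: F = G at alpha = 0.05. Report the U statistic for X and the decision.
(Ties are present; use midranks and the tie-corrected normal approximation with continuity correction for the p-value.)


Step 1: Combine and sort all 14 observations; assign midranks.
sorted (value, group): (7,X), (9,X), (13,Y), (14,X), (17,X), (18,X), (19,Y), (20,X), (20,Y), (25,Y), (28,X), (30,X), (30,Y), (31,Y)
ranks: 7->1, 9->2, 13->3, 14->4, 17->5, 18->6, 19->7, 20->8.5, 20->8.5, 25->10, 28->11, 30->12.5, 30->12.5, 31->14
Step 2: Rank sum for X: R1 = 1 + 2 + 4 + 5 + 6 + 8.5 + 11 + 12.5 = 50.
Step 3: U_X = R1 - n1(n1+1)/2 = 50 - 8*9/2 = 50 - 36 = 14.
       U_Y = n1*n2 - U_X = 48 - 14 = 34.
Step 4: Ties are present, so use the tie-corrected normal approximation (with continuity correction) for the p-value.
Step 5: p-value = 0.219016; compare to alpha = 0.05. fail to reject H0.

U_X = 14, p = 0.219016, fail to reject H0 at alpha = 0.05.


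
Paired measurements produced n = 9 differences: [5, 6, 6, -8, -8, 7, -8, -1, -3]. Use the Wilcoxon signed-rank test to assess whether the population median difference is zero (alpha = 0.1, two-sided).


Step 1: Drop any zero differences (none here) and take |d_i|.
|d| = [5, 6, 6, 8, 8, 7, 8, 1, 3]
Step 2: Midrank |d_i| (ties get averaged ranks).
ranks: |5|->3, |6|->4.5, |6|->4.5, |8|->8, |8|->8, |7|->6, |8|->8, |1|->1, |3|->2
Step 3: Attach original signs; sum ranks with positive sign and with negative sign.
W+ = 3 + 4.5 + 4.5 + 6 = 18
W- = 8 + 8 + 8 + 1 + 2 = 27
(Check: W+ + W- = 45 should equal n(n+1)/2 = 45.)
Step 4: Test statistic W = min(W+, W-) = 18.
Step 5: Ties in |d|, so use the tie-corrected normal approximation.
        E[W] = n(n+1)/4 = 9*10/4 = 22.5.
        Tie groups: |d|=6 (t=2), |d|=8 (t=3); sum(t^3 - t) = 30.
        Var[W] = n(n+1)(2n+1)/24 - sum(t^3-t)/48 = 1710/24 - 30/48 = 70.625.
        z = (W - E[W]) / sqrt(Var[W]) = (18 - 22.5) / 8.4039 = -0.5355.
        Two-sided p = 2*Phi(z) = 0.592326.
Step 6: alpha = 0.1. fail to reject H0.

W+ = 18, W- = 27, W = min = 18, p = 0.592326, fail to reject H0.


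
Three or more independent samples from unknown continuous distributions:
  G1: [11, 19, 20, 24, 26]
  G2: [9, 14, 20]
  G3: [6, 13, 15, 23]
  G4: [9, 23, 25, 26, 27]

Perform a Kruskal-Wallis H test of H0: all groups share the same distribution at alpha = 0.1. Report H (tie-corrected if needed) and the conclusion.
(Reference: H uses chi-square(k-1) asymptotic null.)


Step 1: Combine all N = 17 observations and assign midranks.
sorted (value, group, rank): (6,G3,1), (9,G2,2.5), (9,G4,2.5), (11,G1,4), (13,G3,5), (14,G2,6), (15,G3,7), (19,G1,8), (20,G1,9.5), (20,G2,9.5), (23,G3,11.5), (23,G4,11.5), (24,G1,13), (25,G4,14), (26,G1,15.5), (26,G4,15.5), (27,G4,17)
Step 2: Sum ranks within each group.
R_1 = 50 (n_1 = 5)
R_2 = 18 (n_2 = 3)
R_3 = 24.5 (n_3 = 4)
R_4 = 60.5 (n_4 = 5)
Step 3: H = 12/(N(N+1)) * sum(R_i^2/n_i) - 3(N+1)
     = 12/(17*18) * (50^2/5 + 18^2/3 + 24.5^2/4 + 60.5^2/5) - 3*18
     = 0.039216 * 1490.11 - 54
     = 4.435784.
Step 4: Ties present; correction factor C = 1 - 24/(17^3 - 17) = 0.995098. Corrected H = 4.435784 / 0.995098 = 4.457635.
Step 5: Under H0, H ~ chi^2(3); p-value = 0.216100.
Step 6: alpha = 0.1. fail to reject H0.

H = 4.4576, df = 3, p = 0.216100, fail to reject H0.


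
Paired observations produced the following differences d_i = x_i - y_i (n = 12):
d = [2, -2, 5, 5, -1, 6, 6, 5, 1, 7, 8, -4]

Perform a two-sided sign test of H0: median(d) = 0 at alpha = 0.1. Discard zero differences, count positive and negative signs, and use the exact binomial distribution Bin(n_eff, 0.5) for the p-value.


Step 1: Discard zero differences. Original n = 12; n_eff = number of nonzero differences = 12.
Nonzero differences (with sign): +2, -2, +5, +5, -1, +6, +6, +5, +1, +7, +8, -4
Step 2: Count signs: positive = 9, negative = 3.
Step 3: Under H0: P(positive) = 0.5, so the number of positives S ~ Bin(12, 0.5).
Step 4: Two-sided exact p-value = sum of Bin(12,0.5) probabilities at or below the observed probability = 0.145996.
Step 5: alpha = 0.1. fail to reject H0.

n_eff = 12, pos = 9, neg = 3, p = 0.145996, fail to reject H0.


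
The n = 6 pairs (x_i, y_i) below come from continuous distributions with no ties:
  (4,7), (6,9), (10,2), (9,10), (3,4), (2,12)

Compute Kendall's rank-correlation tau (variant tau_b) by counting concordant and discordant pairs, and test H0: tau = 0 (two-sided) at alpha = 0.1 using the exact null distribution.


Step 1: Enumerate the 15 unordered pairs (i,j) with i<j and classify each by sign(x_j-x_i) * sign(y_j-y_i).
  (1,2):dx=+2,dy=+2->C; (1,3):dx=+6,dy=-5->D; (1,4):dx=+5,dy=+3->C; (1,5):dx=-1,dy=-3->C
  (1,6):dx=-2,dy=+5->D; (2,3):dx=+4,dy=-7->D; (2,4):dx=+3,dy=+1->C; (2,5):dx=-3,dy=-5->C
  (2,6):dx=-4,dy=+3->D; (3,4):dx=-1,dy=+8->D; (3,5):dx=-7,dy=+2->D; (3,6):dx=-8,dy=+10->D
  (4,5):dx=-6,dy=-6->C; (4,6):dx=-7,dy=+2->D; (5,6):dx=-1,dy=+8->D
Step 2: C = 6, D = 9, total pairs = 15.
Step 3: tau = (C - D)/(n(n-1)/2) = (6 - 9)/15 = -0.200000.
Step 4: Exact two-sided p-value (enumerate n! = 720 permutations of y under H0): p = 0.719444.
Step 5: alpha = 0.1. fail to reject H0.

tau_b = -0.2000 (C=6, D=9), p = 0.719444, fail to reject H0.


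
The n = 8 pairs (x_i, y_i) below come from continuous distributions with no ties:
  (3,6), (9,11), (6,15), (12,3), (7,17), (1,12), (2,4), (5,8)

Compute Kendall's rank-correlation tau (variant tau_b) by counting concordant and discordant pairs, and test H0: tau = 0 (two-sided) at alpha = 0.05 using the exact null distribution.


Step 1: Enumerate the 28 unordered pairs (i,j) with i<j and classify each by sign(x_j-x_i) * sign(y_j-y_i).
  (1,2):dx=+6,dy=+5->C; (1,3):dx=+3,dy=+9->C; (1,4):dx=+9,dy=-3->D; (1,5):dx=+4,dy=+11->C
  (1,6):dx=-2,dy=+6->D; (1,7):dx=-1,dy=-2->C; (1,8):dx=+2,dy=+2->C; (2,3):dx=-3,dy=+4->D
  (2,4):dx=+3,dy=-8->D; (2,5):dx=-2,dy=+6->D; (2,6):dx=-8,dy=+1->D; (2,7):dx=-7,dy=-7->C
  (2,8):dx=-4,dy=-3->C; (3,4):dx=+6,dy=-12->D; (3,5):dx=+1,dy=+2->C; (3,6):dx=-5,dy=-3->C
  (3,7):dx=-4,dy=-11->C; (3,8):dx=-1,dy=-7->C; (4,5):dx=-5,dy=+14->D; (4,6):dx=-11,dy=+9->D
  (4,7):dx=-10,dy=+1->D; (4,8):dx=-7,dy=+5->D; (5,6):dx=-6,dy=-5->C; (5,7):dx=-5,dy=-13->C
  (5,8):dx=-2,dy=-9->C; (6,7):dx=+1,dy=-8->D; (6,8):dx=+4,dy=-4->D; (7,8):dx=+3,dy=+4->C
Step 2: C = 15, D = 13, total pairs = 28.
Step 3: tau = (C - D)/(n(n-1)/2) = (15 - 13)/28 = 0.071429.
Step 4: Exact two-sided p-value (enumerate n! = 40320 permutations of y under H0): p = 0.904861.
Step 5: alpha = 0.05. fail to reject H0.

tau_b = 0.0714 (C=15, D=13), p = 0.904861, fail to reject H0.


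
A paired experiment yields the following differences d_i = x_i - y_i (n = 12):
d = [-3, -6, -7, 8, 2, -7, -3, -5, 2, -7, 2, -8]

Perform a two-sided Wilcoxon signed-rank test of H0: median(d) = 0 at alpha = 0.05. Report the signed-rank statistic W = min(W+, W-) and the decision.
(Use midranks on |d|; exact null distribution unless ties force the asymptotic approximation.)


Step 1: Drop any zero differences (none here) and take |d_i|.
|d| = [3, 6, 7, 8, 2, 7, 3, 5, 2, 7, 2, 8]
Step 2: Midrank |d_i| (ties get averaged ranks).
ranks: |3|->4.5, |6|->7, |7|->9, |8|->11.5, |2|->2, |7|->9, |3|->4.5, |5|->6, |2|->2, |7|->9, |2|->2, |8|->11.5
Step 3: Attach original signs; sum ranks with positive sign and with negative sign.
W+ = 11.5 + 2 + 2 + 2 = 17.5
W- = 4.5 + 7 + 9 + 9 + 4.5 + 6 + 9 + 11.5 = 60.5
(Check: W+ + W- = 78 should equal n(n+1)/2 = 78.)
Step 4: Test statistic W = min(W+, W-) = 17.5.
Step 5: Ties in |d|, so use the tie-corrected normal approximation.
        E[W] = n(n+1)/4 = 12*13/4 = 39.
        Tie groups: |d|=2 (t=3), |d|=3 (t=2), |d|=7 (t=3), |d|=8 (t=2); sum(t^3 - t) = 60.
        Var[W] = n(n+1)(2n+1)/24 - sum(t^3-t)/48 = 3900/24 - 60/48 = 161.25.
        z = (W - E[W]) / sqrt(Var[W]) = (17.5 - 39) / 12.6984 = -1.6931.
        Two-sided p = 2*Phi(z) = 0.090432.
Step 6: alpha = 0.05. fail to reject H0.

W+ = 17.5, W- = 60.5, W = min = 17.5, p = 0.090432, fail to reject H0.


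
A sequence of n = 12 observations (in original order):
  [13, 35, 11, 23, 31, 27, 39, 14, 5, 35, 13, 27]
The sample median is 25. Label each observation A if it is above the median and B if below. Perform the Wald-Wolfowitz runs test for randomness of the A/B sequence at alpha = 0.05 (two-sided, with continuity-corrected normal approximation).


Step 1: Compute median = 25; label A = above, B = below.
Labels in order: BABBAAABBABA  (n_A = 6, n_B = 6)
Step 2: Count runs R = 8.
Step 3: Under H0 (random ordering), E[R] = 2*n_A*n_B/(n_A+n_B) + 1 = 2*6*6/12 + 1 = 7.0000.
        Var[R] = 2*n_A*n_B*(2*n_A*n_B - n_A - n_B) / ((n_A+n_B)^2 * (n_A+n_B-1)) = 4320/1584 = 2.7273.
        SD[R] = 1.6514.
Step 4: Continuity-corrected z = (R - 0.5 - E[R]) / SD[R] = (8 - 0.5 - 7.0000) / 1.6514 = 0.3028.
Step 5: Two-sided p-value via normal approximation = 2*(1 - Phi(|z|)) = 0.762069.
Step 6: alpha = 0.05. fail to reject H0.

R = 8, z = 0.3028, p = 0.762069, fail to reject H0.


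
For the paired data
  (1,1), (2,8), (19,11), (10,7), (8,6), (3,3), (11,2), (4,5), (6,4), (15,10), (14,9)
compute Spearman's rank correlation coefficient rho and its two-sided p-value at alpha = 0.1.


Step 1: Rank x and y separately (midranks; no ties here).
rank(x): 1->1, 2->2, 19->11, 10->7, 8->6, 3->3, 11->8, 4->4, 6->5, 15->10, 14->9
rank(y): 1->1, 8->8, 11->11, 7->7, 6->6, 3->3, 2->2, 5->5, 4->4, 10->10, 9->9
Step 2: d_i = R_x(i) - R_y(i); compute d_i^2.
  (1-1)^2=0, (2-8)^2=36, (11-11)^2=0, (7-7)^2=0, (6-6)^2=0, (3-3)^2=0, (8-2)^2=36, (4-5)^2=1, (5-4)^2=1, (10-10)^2=0, (9-9)^2=0
sum(d^2) = 74.
Step 3: rho = 1 - 6*74 / (11*(11^2 - 1)) = 1 - 444/1320 = 0.663636.
Step 4: Under H0, t = rho * sqrt((n-2)/(1-rho^2)) = 2.6614 ~ t(9).
Step 5: Two-sided p-value from the t-distribution with 9 df = 0.025984.
Step 6: alpha = 0.1. reject H0.

rho = 0.6636, p = 0.025984, reject H0 at alpha = 0.1.


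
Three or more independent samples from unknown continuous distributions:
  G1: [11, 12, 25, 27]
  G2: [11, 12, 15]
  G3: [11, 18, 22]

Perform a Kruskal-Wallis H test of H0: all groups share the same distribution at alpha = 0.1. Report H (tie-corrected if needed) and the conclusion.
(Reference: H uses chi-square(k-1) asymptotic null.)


Step 1: Combine all N = 10 observations and assign midranks.
sorted (value, group, rank): (11,G1,2), (11,G2,2), (11,G3,2), (12,G1,4.5), (12,G2,4.5), (15,G2,6), (18,G3,7), (22,G3,8), (25,G1,9), (27,G1,10)
Step 2: Sum ranks within each group.
R_1 = 25.5 (n_1 = 4)
R_2 = 12.5 (n_2 = 3)
R_3 = 17 (n_3 = 3)
Step 3: H = 12/(N(N+1)) * sum(R_i^2/n_i) - 3(N+1)
     = 12/(10*11) * (25.5^2/4 + 12.5^2/3 + 17^2/3) - 3*11
     = 0.109091 * 310.979 - 33
     = 0.925000.
Step 4: Ties present; correction factor C = 1 - 30/(10^3 - 10) = 0.969697. Corrected H = 0.925000 / 0.969697 = 0.953906.
Step 5: Under H0, H ~ chi^2(2); p-value = 0.620672.
Step 6: alpha = 0.1. fail to reject H0.

H = 0.9539, df = 2, p = 0.620672, fail to reject H0.


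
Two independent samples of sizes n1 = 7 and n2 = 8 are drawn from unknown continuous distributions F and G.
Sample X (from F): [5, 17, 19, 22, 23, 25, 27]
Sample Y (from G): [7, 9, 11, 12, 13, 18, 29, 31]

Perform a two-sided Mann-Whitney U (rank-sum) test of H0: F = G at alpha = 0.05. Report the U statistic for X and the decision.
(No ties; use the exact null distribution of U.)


Step 1: Combine and sort all 15 observations; assign midranks.
sorted (value, group): (5,X), (7,Y), (9,Y), (11,Y), (12,Y), (13,Y), (17,X), (18,Y), (19,X), (22,X), (23,X), (25,X), (27,X), (29,Y), (31,Y)
ranks: 5->1, 7->2, 9->3, 11->4, 12->5, 13->6, 17->7, 18->8, 19->9, 22->10, 23->11, 25->12, 27->13, 29->14, 31->15
Step 2: Rank sum for X: R1 = 1 + 7 + 9 + 10 + 11 + 12 + 13 = 63.
Step 3: U_X = R1 - n1(n1+1)/2 = 63 - 7*8/2 = 63 - 28 = 35.
       U_Y = n1*n2 - U_X = 56 - 35 = 21.
Step 4: No ties, so the exact null distribution of U (based on enumerating the C(15,7) = 6435 equally likely rank assignments) gives the two-sided p-value.
Step 5: p-value = 0.463403; compare to alpha = 0.05. fail to reject H0.

U_X = 35, p = 0.463403, fail to reject H0 at alpha = 0.05.


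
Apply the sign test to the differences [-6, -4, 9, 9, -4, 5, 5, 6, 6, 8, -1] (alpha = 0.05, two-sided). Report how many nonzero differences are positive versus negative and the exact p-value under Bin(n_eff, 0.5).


Step 1: Discard zero differences. Original n = 11; n_eff = number of nonzero differences = 11.
Nonzero differences (with sign): -6, -4, +9, +9, -4, +5, +5, +6, +6, +8, -1
Step 2: Count signs: positive = 7, negative = 4.
Step 3: Under H0: P(positive) = 0.5, so the number of positives S ~ Bin(11, 0.5).
Step 4: Two-sided exact p-value = sum of Bin(11,0.5) probabilities at or below the observed probability = 0.548828.
Step 5: alpha = 0.05. fail to reject H0.

n_eff = 11, pos = 7, neg = 4, p = 0.548828, fail to reject H0.


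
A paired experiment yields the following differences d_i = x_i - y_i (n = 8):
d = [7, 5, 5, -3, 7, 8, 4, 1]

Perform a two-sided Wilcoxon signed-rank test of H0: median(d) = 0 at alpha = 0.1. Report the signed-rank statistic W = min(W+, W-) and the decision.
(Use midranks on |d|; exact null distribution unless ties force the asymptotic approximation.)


Step 1: Drop any zero differences (none here) and take |d_i|.
|d| = [7, 5, 5, 3, 7, 8, 4, 1]
Step 2: Midrank |d_i| (ties get averaged ranks).
ranks: |7|->6.5, |5|->4.5, |5|->4.5, |3|->2, |7|->6.5, |8|->8, |4|->3, |1|->1
Step 3: Attach original signs; sum ranks with positive sign and with negative sign.
W+ = 6.5 + 4.5 + 4.5 + 6.5 + 8 + 3 + 1 = 34
W- = 2 = 2
(Check: W+ + W- = 36 should equal n(n+1)/2 = 36.)
Step 4: Test statistic W = min(W+, W-) = 2.
Step 5: Ties in |d|, so use the tie-corrected normal approximation.
        E[W] = n(n+1)/4 = 8*9/4 = 18.
        Tie groups: |d|=5 (t=2), |d|=7 (t=2); sum(t^3 - t) = 12.
        Var[W] = n(n+1)(2n+1)/24 - sum(t^3-t)/48 = 1224/24 - 12/48 = 50.75.
        z = (W - E[W]) / sqrt(Var[W]) = (2 - 18) / 7.1239 = -2.2460.
        Two-sided p = 2*Phi(z) = 0.024707.
Step 6: alpha = 0.1. reject H0.

W+ = 34, W- = 2, W = min = 2, p = 0.024707, reject H0.


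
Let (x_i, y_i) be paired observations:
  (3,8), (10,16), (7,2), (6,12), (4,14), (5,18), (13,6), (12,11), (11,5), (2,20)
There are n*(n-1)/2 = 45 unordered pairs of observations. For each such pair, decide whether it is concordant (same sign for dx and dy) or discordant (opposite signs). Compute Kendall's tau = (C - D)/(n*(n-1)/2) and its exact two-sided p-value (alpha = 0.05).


Step 1: Enumerate the 45 unordered pairs (i,j) with i<j and classify each by sign(x_j-x_i) * sign(y_j-y_i).
  (1,2):dx=+7,dy=+8->C; (1,3):dx=+4,dy=-6->D; (1,4):dx=+3,dy=+4->C; (1,5):dx=+1,dy=+6->C
  (1,6):dx=+2,dy=+10->C; (1,7):dx=+10,dy=-2->D; (1,8):dx=+9,dy=+3->C; (1,9):dx=+8,dy=-3->D
  (1,10):dx=-1,dy=+12->D; (2,3):dx=-3,dy=-14->C; (2,4):dx=-4,dy=-4->C; (2,5):dx=-6,dy=-2->C
  (2,6):dx=-5,dy=+2->D; (2,7):dx=+3,dy=-10->D; (2,8):dx=+2,dy=-5->D; (2,9):dx=+1,dy=-11->D
  (2,10):dx=-8,dy=+4->D; (3,4):dx=-1,dy=+10->D; (3,5):dx=-3,dy=+12->D; (3,6):dx=-2,dy=+16->D
  (3,7):dx=+6,dy=+4->C; (3,8):dx=+5,dy=+9->C; (3,9):dx=+4,dy=+3->C; (3,10):dx=-5,dy=+18->D
  (4,5):dx=-2,dy=+2->D; (4,6):dx=-1,dy=+6->D; (4,7):dx=+7,dy=-6->D; (4,8):dx=+6,dy=-1->D
  (4,9):dx=+5,dy=-7->D; (4,10):dx=-4,dy=+8->D; (5,6):dx=+1,dy=+4->C; (5,7):dx=+9,dy=-8->D
  (5,8):dx=+8,dy=-3->D; (5,9):dx=+7,dy=-9->D; (5,10):dx=-2,dy=+6->D; (6,7):dx=+8,dy=-12->D
  (6,8):dx=+7,dy=-7->D; (6,9):dx=+6,dy=-13->D; (6,10):dx=-3,dy=+2->D; (7,8):dx=-1,dy=+5->D
  (7,9):dx=-2,dy=-1->C; (7,10):dx=-11,dy=+14->D; (8,9):dx=-1,dy=-6->C; (8,10):dx=-10,dy=+9->D
  (9,10):dx=-9,dy=+15->D
Step 2: C = 14, D = 31, total pairs = 45.
Step 3: tau = (C - D)/(n(n-1)/2) = (14 - 31)/45 = -0.377778.
Step 4: Exact two-sided p-value (enumerate n! = 3628800 permutations of y under H0): p = 0.155742.
Step 5: alpha = 0.05. fail to reject H0.

tau_b = -0.3778 (C=14, D=31), p = 0.155742, fail to reject H0.


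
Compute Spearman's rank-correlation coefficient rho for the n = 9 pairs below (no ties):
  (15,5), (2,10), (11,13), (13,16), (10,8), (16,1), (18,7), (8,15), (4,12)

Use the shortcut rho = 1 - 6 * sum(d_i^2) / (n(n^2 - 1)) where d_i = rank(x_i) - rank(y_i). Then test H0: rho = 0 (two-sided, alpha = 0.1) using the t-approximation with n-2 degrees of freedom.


Step 1: Rank x and y separately (midranks; no ties here).
rank(x): 15->7, 2->1, 11->5, 13->6, 10->4, 16->8, 18->9, 8->3, 4->2
rank(y): 5->2, 10->5, 13->7, 16->9, 8->4, 1->1, 7->3, 15->8, 12->6
Step 2: d_i = R_x(i) - R_y(i); compute d_i^2.
  (7-2)^2=25, (1-5)^2=16, (5-7)^2=4, (6-9)^2=9, (4-4)^2=0, (8-1)^2=49, (9-3)^2=36, (3-8)^2=25, (2-6)^2=16
sum(d^2) = 180.
Step 3: rho = 1 - 6*180 / (9*(9^2 - 1)) = 1 - 1080/720 = -0.500000.
Step 4: Under H0, t = rho * sqrt((n-2)/(1-rho^2)) = -1.5275 ~ t(7).
Step 5: Two-sided p-value from the t-distribution with 7 df = 0.170471.
Step 6: alpha = 0.1. fail to reject H0.

rho = -0.5000, p = 0.170471, fail to reject H0 at alpha = 0.1.


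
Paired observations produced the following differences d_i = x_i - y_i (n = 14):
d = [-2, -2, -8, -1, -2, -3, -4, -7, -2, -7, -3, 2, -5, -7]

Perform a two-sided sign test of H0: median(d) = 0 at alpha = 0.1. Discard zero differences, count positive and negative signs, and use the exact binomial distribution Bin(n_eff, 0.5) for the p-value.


Step 1: Discard zero differences. Original n = 14; n_eff = number of nonzero differences = 14.
Nonzero differences (with sign): -2, -2, -8, -1, -2, -3, -4, -7, -2, -7, -3, +2, -5, -7
Step 2: Count signs: positive = 1, negative = 13.
Step 3: Under H0: P(positive) = 0.5, so the number of positives S ~ Bin(14, 0.5).
Step 4: Two-sided exact p-value = sum of Bin(14,0.5) probabilities at or below the observed probability = 0.001831.
Step 5: alpha = 0.1. reject H0.

n_eff = 14, pos = 1, neg = 13, p = 0.001831, reject H0.


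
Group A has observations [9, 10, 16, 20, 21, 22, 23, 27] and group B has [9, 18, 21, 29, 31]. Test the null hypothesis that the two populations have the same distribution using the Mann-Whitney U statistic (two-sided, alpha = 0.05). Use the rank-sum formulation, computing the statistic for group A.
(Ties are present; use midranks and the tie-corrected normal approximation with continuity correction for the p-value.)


Step 1: Combine and sort all 13 observations; assign midranks.
sorted (value, group): (9,X), (9,Y), (10,X), (16,X), (18,Y), (20,X), (21,X), (21,Y), (22,X), (23,X), (27,X), (29,Y), (31,Y)
ranks: 9->1.5, 9->1.5, 10->3, 16->4, 18->5, 20->6, 21->7.5, 21->7.5, 22->9, 23->10, 27->11, 29->12, 31->13
Step 2: Rank sum for X: R1 = 1.5 + 3 + 4 + 6 + 7.5 + 9 + 10 + 11 = 52.
Step 3: U_X = R1 - n1(n1+1)/2 = 52 - 8*9/2 = 52 - 36 = 16.
       U_Y = n1*n2 - U_X = 40 - 16 = 24.
Step 4: Ties are present, so use the tie-corrected normal approximation (with continuity correction) for the p-value.
Step 5: p-value = 0.607419; compare to alpha = 0.05. fail to reject H0.

U_X = 16, p = 0.607419, fail to reject H0 at alpha = 0.05.


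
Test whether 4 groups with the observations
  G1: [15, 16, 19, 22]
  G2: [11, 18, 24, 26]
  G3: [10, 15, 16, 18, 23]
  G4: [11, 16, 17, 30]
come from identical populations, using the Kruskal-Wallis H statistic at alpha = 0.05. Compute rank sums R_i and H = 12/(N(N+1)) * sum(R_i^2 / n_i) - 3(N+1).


Step 1: Combine all N = 17 observations and assign midranks.
sorted (value, group, rank): (10,G3,1), (11,G2,2.5), (11,G4,2.5), (15,G1,4.5), (15,G3,4.5), (16,G1,7), (16,G3,7), (16,G4,7), (17,G4,9), (18,G2,10.5), (18,G3,10.5), (19,G1,12), (22,G1,13), (23,G3,14), (24,G2,15), (26,G2,16), (30,G4,17)
Step 2: Sum ranks within each group.
R_1 = 36.5 (n_1 = 4)
R_2 = 44 (n_2 = 4)
R_3 = 37 (n_3 = 5)
R_4 = 35.5 (n_4 = 4)
Step 3: H = 12/(N(N+1)) * sum(R_i^2/n_i) - 3(N+1)
     = 12/(17*18) * (36.5^2/4 + 44^2/4 + 37^2/5 + 35.5^2/4) - 3*18
     = 0.039216 * 1405.92 - 54
     = 1.134314.
Step 4: Ties present; correction factor C = 1 - 42/(17^3 - 17) = 0.991422. Corrected H = 1.134314 / 0.991422 = 1.144129.
Step 5: Under H0, H ~ chi^2(3); p-value = 0.766433.
Step 6: alpha = 0.05. fail to reject H0.

H = 1.1441, df = 3, p = 0.766433, fail to reject H0.
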